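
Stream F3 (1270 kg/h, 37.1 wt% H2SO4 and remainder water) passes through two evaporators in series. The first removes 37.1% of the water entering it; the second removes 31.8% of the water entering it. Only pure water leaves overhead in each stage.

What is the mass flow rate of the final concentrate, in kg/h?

813.9 kg/h

water in feed = 1270×0.629 = 798.83 kg/h.
After stage 1: water left = (1−0.371)×798.83 = 502.46; stream total = 973.63 kg/h.
After stage 2: water left = (1−0.318)×502.46 = 342.68; final concentrate = 813.85 kg/h.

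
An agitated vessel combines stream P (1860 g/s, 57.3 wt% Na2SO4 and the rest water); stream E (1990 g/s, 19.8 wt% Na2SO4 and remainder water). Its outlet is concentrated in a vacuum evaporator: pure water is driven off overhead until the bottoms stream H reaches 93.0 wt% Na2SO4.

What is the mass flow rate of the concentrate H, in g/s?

Na2SO4 entering = 1860×0.573 + 1990×0.198 = 1459.8 g/s.
All Na2SO4 reports to H, so H = 1459.8/0.930 = 1569.7 g/s.

1570 g/s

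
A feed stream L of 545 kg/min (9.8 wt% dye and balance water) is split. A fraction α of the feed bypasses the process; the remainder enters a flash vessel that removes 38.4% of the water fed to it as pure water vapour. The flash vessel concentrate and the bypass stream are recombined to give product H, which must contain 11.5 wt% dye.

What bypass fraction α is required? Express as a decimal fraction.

0.573

All 545×0.098 = 53.41 kg/min of dye reaches H, so H = 53.41/0.115 = 464.43 kg/min and vapour = 80.565 kg/min.
The evaporator receives (1−α)·545 of feed at 0.902 water and removes 0.384 of that water:
0.384×0.902×(1−α)×545 = 80.565
(1−α) = 80.565/188.77 = 0.4268;  α = 0.5732.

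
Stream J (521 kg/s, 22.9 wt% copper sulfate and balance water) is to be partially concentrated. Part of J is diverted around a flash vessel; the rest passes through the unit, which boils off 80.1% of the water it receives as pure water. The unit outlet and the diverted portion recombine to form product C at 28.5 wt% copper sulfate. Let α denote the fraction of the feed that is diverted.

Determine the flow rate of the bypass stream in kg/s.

355.2 kg/s

All 521×0.229 = 119.31 kg/s of copper sulfate reaches C, so C = 119.31/0.285 = 418.63 kg/s and vapour = 102.37 kg/s.
The evaporator receives (1−α)·521 of feed at 0.771 water and removes 0.801 of that water:
0.801×0.771×(1−α)×521 = 102.37
(1−α) = 102.37/321.75 = 0.3182;  α = 0.6818.
Bypass flow = 0.6818×521 = 355.23 kg/s.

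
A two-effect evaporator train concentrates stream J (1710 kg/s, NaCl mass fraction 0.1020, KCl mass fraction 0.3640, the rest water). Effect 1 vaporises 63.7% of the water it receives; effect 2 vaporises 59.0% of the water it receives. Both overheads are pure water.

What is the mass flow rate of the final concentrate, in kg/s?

water in feed = 1710×0.534 = 913.14 kg/s.
After stage 1: water left = (1−0.637)×913.14 = 331.47; stream total = 1128.3 kg/s.
After stage 2: water left = (1−0.590)×331.47 = 135.9; final concentrate = 932.76 kg/s.

932.8 kg/s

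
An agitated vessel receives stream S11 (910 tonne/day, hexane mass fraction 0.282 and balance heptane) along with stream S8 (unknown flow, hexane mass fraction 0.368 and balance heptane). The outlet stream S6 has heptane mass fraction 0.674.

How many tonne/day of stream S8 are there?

Let S8 be the unknown flow. Total out = 910 + S8.
heptane balance: 653.38 + 0.632·S8 = 0.674·(910 + S8)
(0.632 − 0.674)·S8 = 0.674×910 − 653.38 = -40.04
S8 = -40.04 / -0.042 = 953.33 tonne/day

953.3 tonne/day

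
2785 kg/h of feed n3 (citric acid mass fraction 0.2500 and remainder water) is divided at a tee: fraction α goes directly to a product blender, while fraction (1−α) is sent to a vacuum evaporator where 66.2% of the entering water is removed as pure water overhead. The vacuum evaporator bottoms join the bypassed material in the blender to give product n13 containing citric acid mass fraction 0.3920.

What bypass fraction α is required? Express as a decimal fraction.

All 2785×0.250 = 696.25 kg/h of citric acid reaches n13, so n13 = 696.25/0.392 = 1776.1 kg/h and vapour = 1008.9 kg/h.
The evaporator receives (1−α)·2785 of feed at 0.750 water and removes 0.662 of that water:
0.662×0.750×(1−α)×2785 = 1008.9
(1−α) = 1008.9/1382.8 = 0.7296;  α = 0.2704.

0.270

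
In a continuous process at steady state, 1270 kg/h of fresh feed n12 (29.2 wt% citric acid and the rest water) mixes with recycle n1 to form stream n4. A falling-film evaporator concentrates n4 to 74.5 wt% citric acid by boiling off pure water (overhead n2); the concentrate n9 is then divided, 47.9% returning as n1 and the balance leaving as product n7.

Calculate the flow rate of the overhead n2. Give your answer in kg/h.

Overall citric acid balance (none leaves overhead): citric acid in fresh feed = citric acid in product, i.e. 1270×0.292 = (1−0.479)·n9·0.745.
n9 = 370.84/(0.745×0.521) = 955.42 kg/h.
Recycle n1 = 0.479×955.42 = 457.64 kg/h.
Combined feed n4 = 1270 + 457.64 = 1727.6 kg/h.
Overhead n2 = n4 − n9 = 1727.6 − 955.42 = 772.23 kg/h.

772.2 kg/h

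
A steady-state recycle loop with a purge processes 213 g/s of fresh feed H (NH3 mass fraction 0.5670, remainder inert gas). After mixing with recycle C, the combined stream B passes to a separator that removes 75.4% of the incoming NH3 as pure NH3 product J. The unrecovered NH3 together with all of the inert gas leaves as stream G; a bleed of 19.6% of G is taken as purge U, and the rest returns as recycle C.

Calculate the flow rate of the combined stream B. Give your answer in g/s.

inert gas enters only via H and leaves only via the purge: 213×0.433 = 0.196×(inert gas in G), and the separator passes all inert gas, so inert gas in B = inert gas in G = 470.56 g/s.
NH3 in B: m_A = 213×0.567 + (1−0.196)·(1−0.754)·m_A, so m_A = 120.77/0.8022 = 150.55 g/s.
B = 150.55 + 470.56 = 621.1 g/s.

621.1 g/s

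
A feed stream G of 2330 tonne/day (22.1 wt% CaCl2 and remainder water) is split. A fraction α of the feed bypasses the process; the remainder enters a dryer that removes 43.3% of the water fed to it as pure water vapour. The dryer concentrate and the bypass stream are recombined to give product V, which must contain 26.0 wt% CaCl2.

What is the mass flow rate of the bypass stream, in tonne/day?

All 2330×0.221 = 514.93 tonne/day of CaCl2 reaches V, so V = 514.93/0.260 = 1980.5 tonne/day and vapour = 349.5 tonne/day.
The evaporator receives (1−α)·2330 of feed at 0.779 water and removes 0.433 of that water:
0.433×0.779×(1−α)×2330 = 349.5
(1−α) = 349.5/785.93 = 0.4447;  α = 0.5553.
Bypass flow = 0.5553×2330 = 1293.9 tonne/day.

1294 tonne/day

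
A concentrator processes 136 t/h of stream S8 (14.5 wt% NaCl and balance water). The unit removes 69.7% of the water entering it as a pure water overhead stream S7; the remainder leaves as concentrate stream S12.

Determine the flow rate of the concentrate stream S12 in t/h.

54.95 t/h

water entering = 136×0.855 = 116.28 t/h; overhead removed = 0.697×116.28 = 81.047 t/h.
Concentrate = 136 − 81.047 = 54.953 t/h.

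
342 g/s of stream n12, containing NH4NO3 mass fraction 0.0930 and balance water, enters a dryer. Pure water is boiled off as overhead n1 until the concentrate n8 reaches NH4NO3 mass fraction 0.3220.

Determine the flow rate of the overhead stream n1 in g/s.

NH4NO3 is conserved: 342×0.093 = 31.806 g/s all reports to the concentrate.
Concentrate = 31.806/(target fraction) = 98.776 g/s.
Overhead = 342 − 98.776 = 243.22 g/s.

243.2 g/s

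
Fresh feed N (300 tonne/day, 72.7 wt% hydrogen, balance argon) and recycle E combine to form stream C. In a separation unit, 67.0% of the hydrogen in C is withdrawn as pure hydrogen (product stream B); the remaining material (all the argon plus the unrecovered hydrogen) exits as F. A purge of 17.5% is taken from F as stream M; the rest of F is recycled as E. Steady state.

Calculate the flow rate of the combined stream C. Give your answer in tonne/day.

767.7 tonne/day

argon enters only via N and leaves only via the purge: 300×0.273 = 0.175×(argon in F), and the separation unit passes all argon, so argon in C = argon in F = 468 tonne/day.
hydrogen in C: m_A = 300×0.727 + (1−0.175)·(1−0.670)·m_A, so m_A = 218.1/0.7278 = 299.69 tonne/day.
C = 299.69 + 468 = 767.69 tonne/day.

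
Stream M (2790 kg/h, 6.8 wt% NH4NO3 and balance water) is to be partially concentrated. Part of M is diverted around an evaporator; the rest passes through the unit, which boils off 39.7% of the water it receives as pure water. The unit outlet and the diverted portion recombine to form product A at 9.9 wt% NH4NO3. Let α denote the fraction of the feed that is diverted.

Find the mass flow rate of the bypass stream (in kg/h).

All 2790×0.068 = 189.72 kg/h of NH4NO3 reaches A, so A = 189.72/0.099 = 1916.4 kg/h and vapour = 873.64 kg/h.
The evaporator receives (1−α)·2790 of feed at 0.932 water and removes 0.397 of that water:
0.397×0.932×(1−α)×2790 = 873.64
(1−α) = 873.64/1032.3 = 0.8463;  α = 0.1537.
Bypass flow = 0.1537×2790 = 428.85 kg/h.

428.8 kg/h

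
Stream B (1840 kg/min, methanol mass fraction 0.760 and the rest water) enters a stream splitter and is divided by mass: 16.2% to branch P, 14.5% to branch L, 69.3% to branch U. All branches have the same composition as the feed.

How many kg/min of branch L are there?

266.8 kg/min

Branch L flow = 0.145×1840 = 266.8 kg/min.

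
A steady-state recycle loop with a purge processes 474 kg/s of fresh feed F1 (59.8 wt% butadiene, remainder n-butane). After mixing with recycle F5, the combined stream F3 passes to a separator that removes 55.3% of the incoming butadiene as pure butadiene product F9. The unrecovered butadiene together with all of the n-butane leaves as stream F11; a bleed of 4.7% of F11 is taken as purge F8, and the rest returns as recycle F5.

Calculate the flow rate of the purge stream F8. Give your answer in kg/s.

n-butane enters only via F1 and leaves only via the purge: 474×0.402 = 0.047×(n-butane in F11), and the separator passes all n-butane, so n-butane in F3 = n-butane in F11 = 4054.2 kg/s.
butadiene in F3: m_A = 474×0.598 + (1−0.047)·(1−0.553)·m_A, so m_A = 283.45/0.5740 = 493.81 kg/s.
F11 = (1−0.553)×493.81 + 4054.2 = 4274.9 kg/s.
Purge F8 = 0.047×4274.9 = 200.92 kg/s.

200.9 kg/s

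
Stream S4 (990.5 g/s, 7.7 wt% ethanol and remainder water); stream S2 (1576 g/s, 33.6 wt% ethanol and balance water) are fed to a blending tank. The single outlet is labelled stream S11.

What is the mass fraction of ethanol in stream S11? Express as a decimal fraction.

Total flow out = 990.5 + 1576 = 2566.5 g/s.
ethanol in = 990.5×0.077 + 1576×0.336 = 605.8 g/s.
ethanol mass fraction in S11 = 605.8/2566.5 = 0.236.

0.236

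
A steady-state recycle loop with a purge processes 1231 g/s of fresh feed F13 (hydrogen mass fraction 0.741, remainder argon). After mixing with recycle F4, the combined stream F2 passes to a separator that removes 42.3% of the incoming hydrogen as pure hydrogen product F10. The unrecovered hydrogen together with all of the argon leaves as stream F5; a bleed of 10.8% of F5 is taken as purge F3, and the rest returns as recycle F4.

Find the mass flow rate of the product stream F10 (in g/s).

795 g/s

hydrogen in F2: m_A = 1231×0.741 + (1−0.108)·(1−0.423)·m_A, so m_A = 912.17/0.4853 = 1879.5 g/s.
Product F10 = 0.423×1879.5 = 795.05 g/s.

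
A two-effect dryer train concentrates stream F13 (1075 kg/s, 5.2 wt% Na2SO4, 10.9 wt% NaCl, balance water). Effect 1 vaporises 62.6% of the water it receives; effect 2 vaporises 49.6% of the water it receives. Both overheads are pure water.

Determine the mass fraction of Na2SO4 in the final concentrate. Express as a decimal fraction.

water in feed = 1075×0.839 = 901.92 kg/s.
After stage 1: water left = (1−0.626)×901.92 = 337.32; stream total = 510.39 kg/s.
After stage 2: water left = (1−0.496)×337.32 = 170.01; final concentrate = 343.08 kg/s.
Na2SO4 fraction = 55.9/343.08 = 0.163.

0.163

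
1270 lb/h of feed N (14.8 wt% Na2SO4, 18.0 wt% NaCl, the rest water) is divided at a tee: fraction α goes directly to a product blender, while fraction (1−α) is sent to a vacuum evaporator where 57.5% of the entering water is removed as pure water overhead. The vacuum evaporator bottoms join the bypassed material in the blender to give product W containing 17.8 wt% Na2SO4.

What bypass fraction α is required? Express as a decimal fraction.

All 1270×0.148 = 187.96 lb/h of Na2SO4 reaches W, so W = 187.96/0.178 = 1056 lb/h and vapour = 214.04 lb/h.
The evaporator receives (1−α)·1270 of feed at 0.672 water and removes 0.575 of that water:
0.575×0.672×(1−α)×1270 = 214.04
(1−α) = 214.04/490.73 = 0.4362;  α = 0.5638.

0.564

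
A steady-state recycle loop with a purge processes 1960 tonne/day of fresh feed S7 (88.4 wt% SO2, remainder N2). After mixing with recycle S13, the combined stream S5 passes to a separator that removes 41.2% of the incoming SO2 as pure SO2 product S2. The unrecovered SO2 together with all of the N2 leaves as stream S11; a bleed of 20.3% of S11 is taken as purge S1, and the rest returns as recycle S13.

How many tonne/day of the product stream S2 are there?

SO2 in S5: m_A = 1960×0.884 + (1−0.203)·(1−0.412)·m_A, so m_A = 1732.6/0.5314 = 3260.7 tonne/day.
Product S2 = 0.412×3260.7 = 1343.4 tonne/day.

1343 tonne/day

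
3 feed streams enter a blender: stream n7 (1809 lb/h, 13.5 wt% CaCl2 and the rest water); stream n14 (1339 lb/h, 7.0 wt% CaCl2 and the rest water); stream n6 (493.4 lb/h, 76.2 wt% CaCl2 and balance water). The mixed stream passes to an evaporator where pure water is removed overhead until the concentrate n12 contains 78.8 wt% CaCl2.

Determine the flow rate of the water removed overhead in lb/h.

CaCl2 entering = 1809×0.135 + 1339×0.070 + 493.4×0.762 = 713.92 lb/h.
All CaCl2 reports to n12, so n12 = 713.92/0.788 = 905.98 lb/h.
Total feed = 3641.4 lb/h; overhead = 3641.4 − 905.98 = 2735.4 lb/h.

2735 lb/h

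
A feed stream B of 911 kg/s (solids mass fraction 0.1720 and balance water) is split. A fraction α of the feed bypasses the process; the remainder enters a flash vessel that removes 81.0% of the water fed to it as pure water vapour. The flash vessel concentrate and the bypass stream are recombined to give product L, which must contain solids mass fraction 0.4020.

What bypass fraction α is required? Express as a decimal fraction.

0.147

All 911×0.172 = 156.69 kg/s of solids reaches L, so L = 156.69/0.402 = 389.78 kg/s and vapour = 521.22 kg/s.
The evaporator receives (1−α)·911 of feed at 0.828 water and removes 0.810 of that water:
0.810×0.828×(1−α)×911 = 521.22
(1−α) = 521.22/610.99 = 0.8531;  α = 0.1469.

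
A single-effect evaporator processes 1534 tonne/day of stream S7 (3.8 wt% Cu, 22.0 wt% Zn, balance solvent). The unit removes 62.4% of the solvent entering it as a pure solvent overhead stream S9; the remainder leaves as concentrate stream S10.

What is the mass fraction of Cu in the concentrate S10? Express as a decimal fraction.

0.071

Cu is not removed: 1534×0.038 = 58.292 tonne/day of Cu enters S10.
solvent entering = 1534×0.742 = 1138.2 tonne/day; overhead removed = 0.624×1138.2 = 710.25 tonne/day.
Concentrate = 1534 − 710.25 = 823.75 tonne/day.
Mass fraction = 58.292/823.75 = 0.071.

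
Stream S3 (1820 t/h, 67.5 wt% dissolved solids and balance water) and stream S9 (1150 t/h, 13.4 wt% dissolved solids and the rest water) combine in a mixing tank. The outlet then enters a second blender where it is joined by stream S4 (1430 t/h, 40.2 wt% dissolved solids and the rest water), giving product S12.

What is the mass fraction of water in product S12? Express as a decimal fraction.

0.5551

Overall, product flow = 4400 t/h.
water in = 1820×0.325 + 1150×0.866 + 1430×0.598 = 2442.5 t/h.
water fraction in S12 = 0.5551.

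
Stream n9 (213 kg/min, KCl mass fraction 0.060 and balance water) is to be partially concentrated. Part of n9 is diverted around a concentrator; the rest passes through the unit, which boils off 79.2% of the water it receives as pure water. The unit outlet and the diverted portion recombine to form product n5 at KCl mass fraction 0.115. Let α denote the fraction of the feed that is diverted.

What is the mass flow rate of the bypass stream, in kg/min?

76.17 kg/min

All 213×0.060 = 12.78 kg/min of KCl reaches n5, so n5 = 12.78/0.115 = 111.13 kg/min and vapour = 101.87 kg/min.
The evaporator receives (1−α)·213 of feed at 0.940 water and removes 0.792 of that water:
0.792×0.940×(1−α)×213 = 101.87
(1−α) = 101.87/158.57 = 0.6424;  α = 0.3576.
Bypass flow = 0.3576×213 = 76.167 kg/min.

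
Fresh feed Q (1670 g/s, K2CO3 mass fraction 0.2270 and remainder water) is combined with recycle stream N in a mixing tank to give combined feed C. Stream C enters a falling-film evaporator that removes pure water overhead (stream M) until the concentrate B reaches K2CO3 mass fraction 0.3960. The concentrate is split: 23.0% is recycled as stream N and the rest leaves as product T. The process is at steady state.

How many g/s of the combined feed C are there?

Overall K2CO3 balance (none leaves overhead): K2CO3 in fresh feed = K2CO3 in product, i.e. 1670×0.227 = (1−0.230)·B·0.396.
B = 379.09/(0.396×0.770) = 1243.2 g/s.
Recycle N = 0.230×1243.2 = 285.95 g/s.
Combined feed C = 1670 + 285.95 = 1955.9 g/s.

1956 g/s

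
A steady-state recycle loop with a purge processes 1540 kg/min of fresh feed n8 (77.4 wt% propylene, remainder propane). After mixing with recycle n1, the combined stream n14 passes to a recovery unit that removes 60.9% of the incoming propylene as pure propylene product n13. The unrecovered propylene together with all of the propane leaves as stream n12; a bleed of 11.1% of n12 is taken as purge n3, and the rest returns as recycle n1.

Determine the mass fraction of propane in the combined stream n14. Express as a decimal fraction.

0.632

propane enters only via n8 and leaves only via the purge: 1540×0.226 = 0.111×(propane in n12), and the recovery unit passes all propane, so propane in n14 = propane in n12 = 3135.5 kg/min.
propylene in n14: m_A = 1540×0.774 + (1−0.111)·(1−0.609)·m_A, so m_A = 1192/0.6524 = 1827 kg/min.
n14 = 1827 + 3135.5 = 4962.5 kg/min.
propane fraction in n14 = 3135.5/4962.5 = 0.632.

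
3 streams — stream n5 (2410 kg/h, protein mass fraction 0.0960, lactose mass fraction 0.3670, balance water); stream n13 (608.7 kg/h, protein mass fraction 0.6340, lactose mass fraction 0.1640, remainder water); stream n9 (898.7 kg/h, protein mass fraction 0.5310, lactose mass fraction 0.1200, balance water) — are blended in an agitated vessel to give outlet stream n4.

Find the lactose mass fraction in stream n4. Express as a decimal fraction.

Total flow out = 2410 + 608.7 + 898.7 = 3917.4 kg/h.
lactose in = 2410×0.367 + 608.7×0.164 + 898.7×0.120 = 1092.1 kg/h.
lactose mass fraction in n4 = 1092.1/3917.4 = 0.2788.

0.2788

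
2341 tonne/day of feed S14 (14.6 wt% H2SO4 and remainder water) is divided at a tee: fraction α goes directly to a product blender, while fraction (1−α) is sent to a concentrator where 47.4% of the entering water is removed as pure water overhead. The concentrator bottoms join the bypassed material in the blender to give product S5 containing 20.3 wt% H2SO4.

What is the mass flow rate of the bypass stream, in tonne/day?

717.2 tonne/day

All 2341×0.146 = 341.79 tonne/day of H2SO4 reaches S5, so S5 = 341.79/0.203 = 1683.7 tonne/day and vapour = 657.33 tonne/day.
The evaporator receives (1−α)·2341 of feed at 0.854 water and removes 0.474 of that water:
0.474×0.854×(1−α)×2341 = 657.33
(1−α) = 657.33/947.63 = 0.6937;  α = 0.3063.
Bypass flow = 0.3063×2341 = 717.16 tonne/day.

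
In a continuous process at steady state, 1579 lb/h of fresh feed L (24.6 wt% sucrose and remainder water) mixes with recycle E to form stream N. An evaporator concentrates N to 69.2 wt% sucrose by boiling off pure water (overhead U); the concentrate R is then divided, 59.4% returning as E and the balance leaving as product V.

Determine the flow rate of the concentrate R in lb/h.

Overall sucrose balance (none leaves overhead): sucrose in fresh feed = sucrose in product, i.e. 1579×0.246 = (1−0.594)·R·0.692.
R = 388.43/(0.692×0.406) = 1382.6 lb/h.

1383 lb/h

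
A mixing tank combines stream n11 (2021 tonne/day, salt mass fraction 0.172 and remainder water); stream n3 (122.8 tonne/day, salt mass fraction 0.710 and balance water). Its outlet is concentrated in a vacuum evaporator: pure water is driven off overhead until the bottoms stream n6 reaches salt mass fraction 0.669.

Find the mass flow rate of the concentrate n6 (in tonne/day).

salt entering = 2021×0.172 + 122.8×0.710 = 434.8 tonne/day.
All salt reports to n6, so n6 = 434.8/0.669 = 649.93 tonne/day.

649.9 tonne/day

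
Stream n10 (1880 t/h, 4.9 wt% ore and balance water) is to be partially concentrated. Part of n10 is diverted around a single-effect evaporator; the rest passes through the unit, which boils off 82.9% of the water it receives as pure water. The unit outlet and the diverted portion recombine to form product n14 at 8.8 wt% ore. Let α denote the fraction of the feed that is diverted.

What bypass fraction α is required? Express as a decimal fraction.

0.438

All 1880×0.049 = 92.12 t/h of ore reaches n14, so n14 = 92.12/0.088 = 1046.8 t/h and vapour = 833.18 t/h.
The evaporator receives (1−α)·1880 of feed at 0.951 water and removes 0.829 of that water:
0.829×0.951×(1−α)×1880 = 833.18
(1−α) = 833.18/1482.2 = 0.5621;  α = 0.4379.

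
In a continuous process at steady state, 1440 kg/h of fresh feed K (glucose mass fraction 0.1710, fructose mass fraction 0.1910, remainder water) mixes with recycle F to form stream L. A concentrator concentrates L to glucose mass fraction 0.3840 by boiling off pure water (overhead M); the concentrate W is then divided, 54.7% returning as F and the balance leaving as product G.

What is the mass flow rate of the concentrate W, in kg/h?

Overall glucose balance (none leaves overhead): glucose in fresh feed = glucose in product, i.e. 1440×0.171 = (1−0.547)·W·0.384.
W = 246.24/(0.384×0.453) = 1415.6 kg/h.

1416 kg/h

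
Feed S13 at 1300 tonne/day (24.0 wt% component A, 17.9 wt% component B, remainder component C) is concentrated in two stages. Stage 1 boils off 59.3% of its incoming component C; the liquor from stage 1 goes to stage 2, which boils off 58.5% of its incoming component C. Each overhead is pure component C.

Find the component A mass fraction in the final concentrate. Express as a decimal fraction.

0.464

component C in feed = 1300×0.581 = 755.3 tonne/day.
After stage 1: component C left = (1−0.593)×755.3 = 307.41; stream total = 852.11 tonne/day.
After stage 2: component C left = (1−0.585)×307.41 = 127.57; final concentrate = 672.27 tonne/day.
component A fraction = 312/672.27 = 0.464.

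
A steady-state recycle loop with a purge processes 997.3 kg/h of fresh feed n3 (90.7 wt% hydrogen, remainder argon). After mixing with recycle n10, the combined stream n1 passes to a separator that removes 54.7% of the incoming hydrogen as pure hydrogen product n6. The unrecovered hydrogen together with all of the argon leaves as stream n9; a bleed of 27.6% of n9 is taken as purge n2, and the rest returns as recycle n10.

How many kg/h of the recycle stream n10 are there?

684.7 kg/h

argon enters only via n3 and leaves only via the purge: 997.3×0.093 = 0.276×(argon in n9), and the separator passes all argon, so argon in n1 = argon in n9 = 336.05 kg/h.
hydrogen in n1: m_A = 997.3×0.907 + (1−0.276)·(1−0.547)·m_A, so m_A = 904.55/0.6720 = 1346 kg/h.
n9 = (1−0.547)×1346 + 336.05 = 945.79 kg/h.
Recycle n10 = (1−0.276)×945.79 = 684.75 kg/h.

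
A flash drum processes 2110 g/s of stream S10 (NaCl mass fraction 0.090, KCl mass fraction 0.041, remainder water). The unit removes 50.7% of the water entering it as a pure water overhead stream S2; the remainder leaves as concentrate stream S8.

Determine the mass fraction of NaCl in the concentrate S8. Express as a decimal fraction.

NaCl is not removed: 2110×0.090 = 189.9 g/s of NaCl enters S8.
water entering = 2110×0.869 = 1833.6 g/s; overhead removed = 0.507×1833.6 = 929.63 g/s.
Concentrate = 2110 − 929.63 = 1180.4 g/s.
Mass fraction = 189.9/1180.4 = 0.161.

0.161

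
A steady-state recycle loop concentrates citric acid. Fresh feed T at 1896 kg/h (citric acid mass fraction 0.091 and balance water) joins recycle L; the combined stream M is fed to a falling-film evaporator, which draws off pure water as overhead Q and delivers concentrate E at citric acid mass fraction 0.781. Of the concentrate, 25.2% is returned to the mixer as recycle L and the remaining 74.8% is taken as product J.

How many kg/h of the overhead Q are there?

1675 kg/h

Overall citric acid balance (none leaves overhead): citric acid in fresh feed = citric acid in product, i.e. 1896×0.091 = (1−0.252)·E·0.781.
E = 172.54/(0.781×0.748) = 295.34 kg/h.
Recycle L = 0.252×295.34 = 74.427 kg/h.
Combined feed M = 1896 + 74.427 = 1970.4 kg/h.
Overhead Q = M − E = 1970.4 − 295.34 = 1675.1 kg/h.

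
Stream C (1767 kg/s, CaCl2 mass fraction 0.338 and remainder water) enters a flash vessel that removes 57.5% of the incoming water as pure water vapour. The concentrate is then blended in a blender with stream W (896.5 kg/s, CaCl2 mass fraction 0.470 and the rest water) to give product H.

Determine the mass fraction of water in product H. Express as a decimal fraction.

Vapour removed = 0.575×0.662×1767 = 672.61 kg/s; concentrate = 1094.4 kg/s.
water reaching the mixer = 497.15 (from concentrate) + 896.5×0.530 = 972.29 kg/s.
Product flow = 1094.4 + 896.5 = 1990.9 kg/s; water fraction = 0.488.

0.488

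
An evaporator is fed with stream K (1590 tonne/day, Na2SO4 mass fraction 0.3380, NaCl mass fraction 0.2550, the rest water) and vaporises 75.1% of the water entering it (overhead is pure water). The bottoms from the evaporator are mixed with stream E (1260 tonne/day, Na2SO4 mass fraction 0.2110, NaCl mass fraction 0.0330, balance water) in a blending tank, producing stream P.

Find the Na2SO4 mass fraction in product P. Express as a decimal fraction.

0.3398

Vapour removed = 0.751×0.407×1590 = 485.99 tonne/day; concentrate = 1104 tonne/day.
Na2SO4 reaching the mixer = 537.42 (from concentrate) + 1260×0.211 = 803.28 tonne/day.
Product flow = 1104 + 1260 = 2364 tonne/day; Na2SO4 fraction = 0.3398.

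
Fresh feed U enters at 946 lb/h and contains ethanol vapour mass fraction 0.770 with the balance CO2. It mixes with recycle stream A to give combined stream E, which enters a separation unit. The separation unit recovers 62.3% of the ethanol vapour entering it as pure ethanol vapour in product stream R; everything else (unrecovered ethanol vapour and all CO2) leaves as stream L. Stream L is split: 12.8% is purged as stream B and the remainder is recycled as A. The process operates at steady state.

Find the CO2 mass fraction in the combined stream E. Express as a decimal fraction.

0.610

CO2 enters only via U and leaves only via the purge: 946×0.230 = 0.128×(CO2 in L), and the separation unit passes all CO2, so CO2 in E = CO2 in L = 1699.8 lb/h.
ethanol vapour in E: m_A = 946×0.770 + (1−0.128)·(1−0.623)·m_A, so m_A = 728.42/0.6713 = 1085.2 lb/h.
E = 1085.2 + 1699.8 = 2785 lb/h.
CO2 fraction in E = 1699.8/2785 = 0.610.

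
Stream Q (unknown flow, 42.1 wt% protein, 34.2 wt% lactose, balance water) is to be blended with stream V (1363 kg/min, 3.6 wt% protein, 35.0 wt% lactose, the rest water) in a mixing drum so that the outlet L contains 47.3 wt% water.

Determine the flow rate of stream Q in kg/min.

Let Q be the unknown flow. Total out = 1363 + Q.
water balance: 836.88 + 0.237·Q = 0.473·(1363 + Q)
(0.237 − 0.473)·Q = 0.473×1363 − 836.88 = -192.18
Q = -192.18 / -0.236 = 814.33 kg/min

814.3 kg/min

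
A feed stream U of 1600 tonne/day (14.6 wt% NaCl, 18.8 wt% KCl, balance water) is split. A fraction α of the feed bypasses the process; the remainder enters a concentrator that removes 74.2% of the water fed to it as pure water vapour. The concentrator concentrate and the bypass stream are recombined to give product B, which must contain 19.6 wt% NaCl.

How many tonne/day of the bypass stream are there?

774 tonne/day

All 1600×0.146 = 233.6 tonne/day of NaCl reaches B, so B = 233.6/0.196 = 1191.8 tonne/day and vapour = 408.16 tonne/day.
The evaporator receives (1−α)·1600 of feed at 0.666 water and removes 0.742 of that water:
0.742×0.666×(1−α)×1600 = 408.16
(1−α) = 408.16/790.68 = 0.5162;  α = 0.4838.
Bypass flow = 0.4838×1600 = 774.05 tonne/day.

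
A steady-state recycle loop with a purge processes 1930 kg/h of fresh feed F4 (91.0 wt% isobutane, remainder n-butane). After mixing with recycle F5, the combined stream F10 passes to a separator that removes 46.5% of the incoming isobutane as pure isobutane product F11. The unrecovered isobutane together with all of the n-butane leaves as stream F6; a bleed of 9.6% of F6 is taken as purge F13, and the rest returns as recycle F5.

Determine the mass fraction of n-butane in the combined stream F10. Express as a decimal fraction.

0.3472

n-butane enters only via F4 and leaves only via the purge: 1930×0.090 = 0.096×(n-butane in F6), and the separator passes all n-butane, so n-butane in F10 = n-butane in F6 = 1809.4 kg/h.
isobutane in F10: m_A = 1930×0.910 + (1−0.096)·(1−0.465)·m_A, so m_A = 1756.3/0.5164 = 3401.3 kg/h.
F10 = 3401.3 + 1809.4 = 5210.7 kg/h.
n-butane fraction in F10 = 1809.4/5210.7 = 0.3472.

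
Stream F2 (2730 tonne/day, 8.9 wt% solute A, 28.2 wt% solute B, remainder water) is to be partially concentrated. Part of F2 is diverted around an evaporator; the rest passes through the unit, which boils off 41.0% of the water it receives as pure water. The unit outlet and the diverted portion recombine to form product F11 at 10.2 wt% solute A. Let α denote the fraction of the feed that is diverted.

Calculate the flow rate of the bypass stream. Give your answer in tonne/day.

1381 tonne/day

All 2730×0.089 = 242.97 tonne/day of solute A reaches F11, so F11 = 242.97/0.102 = 2382.1 tonne/day and vapour = 347.94 tonne/day.
The evaporator receives (1−α)·2730 of feed at 0.629 water and removes 0.410 of that water:
0.410×0.629×(1−α)×2730 = 347.94
(1−α) = 347.94/704.04 = 0.4942;  α = 0.5058.
Bypass flow = 0.5058×2730 = 1380.8 tonne/day.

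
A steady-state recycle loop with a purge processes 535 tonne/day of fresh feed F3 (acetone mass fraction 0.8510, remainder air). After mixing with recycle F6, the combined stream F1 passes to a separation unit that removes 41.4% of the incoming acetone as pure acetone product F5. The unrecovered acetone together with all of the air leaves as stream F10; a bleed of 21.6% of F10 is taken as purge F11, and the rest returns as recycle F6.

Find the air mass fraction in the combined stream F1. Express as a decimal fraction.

0.3047

air enters only via F3 and leaves only via the purge: 535×0.149 = 0.216×(air in F10), and the separation unit passes all air, so air in F1 = air in F10 = 369.05 tonne/day.
acetone in F1: m_A = 535×0.851 + (1−0.216)·(1−0.414)·m_A, so m_A = 455.28/0.5406 = 842.22 tonne/day.
F1 = 842.22 + 369.05 = 1211.3 tonne/day.
air fraction in F1 = 369.05/1211.3 = 0.3047.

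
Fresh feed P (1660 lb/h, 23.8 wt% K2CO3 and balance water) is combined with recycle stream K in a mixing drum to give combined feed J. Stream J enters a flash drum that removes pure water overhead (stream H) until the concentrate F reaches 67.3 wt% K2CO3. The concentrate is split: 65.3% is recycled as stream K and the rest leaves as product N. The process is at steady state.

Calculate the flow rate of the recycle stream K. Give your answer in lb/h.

1105 lb/h

Overall K2CO3 balance (none leaves overhead): K2CO3 in fresh feed = K2CO3 in product, i.e. 1660×0.238 = (1−0.653)·F·0.673.
F = 395.08/(0.673×0.347) = 1691.8 lb/h.
Recycle K = 0.653×1691.8 = 1104.7 lb/h.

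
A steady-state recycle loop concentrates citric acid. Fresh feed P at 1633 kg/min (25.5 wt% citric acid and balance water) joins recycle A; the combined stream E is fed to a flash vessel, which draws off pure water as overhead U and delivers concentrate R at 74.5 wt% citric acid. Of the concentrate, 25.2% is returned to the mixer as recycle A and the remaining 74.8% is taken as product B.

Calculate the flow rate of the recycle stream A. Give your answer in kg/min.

Overall citric acid balance (none leaves overhead): citric acid in fresh feed = citric acid in product, i.e. 1633×0.255 = (1−0.252)·R·0.745.
R = 416.42/(0.745×0.748) = 747.25 kg/min.
Recycle A = 0.252×747.25 = 188.31 kg/min.

188.3 kg/min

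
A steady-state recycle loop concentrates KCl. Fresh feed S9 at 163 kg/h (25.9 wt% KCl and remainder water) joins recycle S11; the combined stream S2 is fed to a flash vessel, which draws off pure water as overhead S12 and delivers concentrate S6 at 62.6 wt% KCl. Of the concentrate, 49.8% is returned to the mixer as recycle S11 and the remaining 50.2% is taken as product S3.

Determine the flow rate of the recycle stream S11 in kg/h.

66.9 kg/h

Overall KCl balance (none leaves overhead): KCl in fresh feed = KCl in product, i.e. 163×0.259 = (1−0.498)·S6·0.626.
S6 = 42.217/(0.626×0.502) = 134.34 kg/h.
Recycle S11 = 0.498×134.34 = 66.902 kg/h.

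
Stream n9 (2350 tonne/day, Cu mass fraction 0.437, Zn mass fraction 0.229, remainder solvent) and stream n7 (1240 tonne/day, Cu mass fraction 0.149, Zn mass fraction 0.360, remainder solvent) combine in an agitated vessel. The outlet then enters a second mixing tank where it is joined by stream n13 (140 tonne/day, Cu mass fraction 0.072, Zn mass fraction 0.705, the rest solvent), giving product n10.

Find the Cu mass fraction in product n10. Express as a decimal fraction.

0.328

Overall, product flow = 3730 tonne/day.
Cu in = 2350×0.437 + 1240×0.149 + 140×0.072 = 1221.8 tonne/day.
Cu fraction in n10 = 0.328.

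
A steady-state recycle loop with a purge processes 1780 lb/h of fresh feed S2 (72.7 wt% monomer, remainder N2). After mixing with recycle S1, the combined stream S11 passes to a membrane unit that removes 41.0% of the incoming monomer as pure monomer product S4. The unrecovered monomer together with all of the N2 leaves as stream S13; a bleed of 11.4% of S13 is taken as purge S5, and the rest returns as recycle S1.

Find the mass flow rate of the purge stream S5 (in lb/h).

668.3 lb/h

N2 enters only via S2 and leaves only via the purge: 1780×0.273 = 0.114×(N2 in S13), and the membrane unit passes all N2, so N2 in S11 = N2 in S13 = 4262.6 lb/h.
monomer in S11: m_A = 1780×0.727 + (1−0.114)·(1−0.410)·m_A, so m_A = 1294.1/0.4773 = 2711.4 lb/h.
S13 = (1−0.410)×2711.4 + 4262.6 = 5862.4 lb/h.
Purge S5 = 0.114×5862.4 = 668.31 lb/h.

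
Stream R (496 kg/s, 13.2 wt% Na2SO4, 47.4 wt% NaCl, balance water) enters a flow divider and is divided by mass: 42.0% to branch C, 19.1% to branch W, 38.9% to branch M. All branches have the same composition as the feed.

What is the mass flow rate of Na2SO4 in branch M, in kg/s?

Branch M total = 0.389×496 = 192.94 kg/s.
Na2SO4 in M = 0.132×192.94 = 25.469 kg/s.

25.47 kg/s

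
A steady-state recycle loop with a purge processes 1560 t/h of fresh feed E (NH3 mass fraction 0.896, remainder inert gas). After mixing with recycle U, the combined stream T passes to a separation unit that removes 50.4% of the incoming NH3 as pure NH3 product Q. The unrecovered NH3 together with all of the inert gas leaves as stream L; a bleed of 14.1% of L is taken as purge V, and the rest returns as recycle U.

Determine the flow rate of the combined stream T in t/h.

3586 t/h

inert gas enters only via E and leaves only via the purge: 1560×0.104 = 0.141×(inert gas in L), and the separation unit passes all inert gas, so inert gas in T = inert gas in L = 1150.6 t/h.
NH3 in T: m_A = 1560×0.896 + (1−0.141)·(1−0.504)·m_A, so m_A = 1397.8/0.5739 = 2435.4 t/h.
T = 2435.4 + 1150.6 = 3586 t/h.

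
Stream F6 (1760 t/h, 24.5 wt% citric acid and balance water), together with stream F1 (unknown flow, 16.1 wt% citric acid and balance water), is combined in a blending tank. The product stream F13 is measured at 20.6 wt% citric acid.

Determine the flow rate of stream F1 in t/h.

1525 t/h

Let F1 be the unknown flow. Total out = 1760 + F1.
citric acid balance: 431.2 + 0.161·F1 = 0.206·(1760 + F1)
(0.161 − 0.206)·F1 = 0.206×1760 − 431.2 = -68.64
F1 = -68.64 / -0.045 = 1525.3 t/h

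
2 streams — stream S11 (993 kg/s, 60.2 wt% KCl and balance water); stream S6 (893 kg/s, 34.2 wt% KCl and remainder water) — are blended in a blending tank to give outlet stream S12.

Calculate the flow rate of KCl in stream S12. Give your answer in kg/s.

KCl out = KCl in = 993×0.602 + 893×0.342 = 903.19 kg/s.

903.2 kg/s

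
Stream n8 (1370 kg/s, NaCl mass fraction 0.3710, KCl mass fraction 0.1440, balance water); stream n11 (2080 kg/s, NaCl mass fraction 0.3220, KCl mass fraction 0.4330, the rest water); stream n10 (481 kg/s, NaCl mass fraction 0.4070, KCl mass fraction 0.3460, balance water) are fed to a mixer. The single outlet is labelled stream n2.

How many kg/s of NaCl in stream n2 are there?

1374 kg/s

NaCl out = NaCl in = 1370×0.371 + 2080×0.322 + 481×0.407 = 1373.8 kg/s.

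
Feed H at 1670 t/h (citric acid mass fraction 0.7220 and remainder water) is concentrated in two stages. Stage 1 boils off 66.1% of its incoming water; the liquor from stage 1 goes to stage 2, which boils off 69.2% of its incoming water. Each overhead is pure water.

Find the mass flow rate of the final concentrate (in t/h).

water in feed = 1670×0.278 = 464.26 t/h.
After stage 1: water left = (1−0.661)×464.26 = 157.38; stream total = 1363.1 t/h.
After stage 2: water left = (1−0.692)×157.38 = 48.474; final concentrate = 1254.2 t/h.

1254 t/h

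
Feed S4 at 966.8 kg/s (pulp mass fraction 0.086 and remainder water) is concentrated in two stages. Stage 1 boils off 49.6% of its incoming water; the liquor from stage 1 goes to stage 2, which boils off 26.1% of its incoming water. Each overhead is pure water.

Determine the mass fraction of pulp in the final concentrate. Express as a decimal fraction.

0.202

water in feed = 966.8×0.914 = 883.66 kg/s.
After stage 1: water left = (1−0.496)×883.66 = 445.36; stream total = 528.51 kg/s.
After stage 2: water left = (1−0.261)×445.36 = 329.12; final concentrate = 412.27 kg/s.
pulp fraction = 83.145/412.27 = 0.202.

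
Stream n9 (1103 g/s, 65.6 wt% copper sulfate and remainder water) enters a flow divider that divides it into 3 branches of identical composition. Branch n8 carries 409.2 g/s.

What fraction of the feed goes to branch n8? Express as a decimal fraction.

0.371

Fraction to n8 = 409.2/1103 = 0.3710.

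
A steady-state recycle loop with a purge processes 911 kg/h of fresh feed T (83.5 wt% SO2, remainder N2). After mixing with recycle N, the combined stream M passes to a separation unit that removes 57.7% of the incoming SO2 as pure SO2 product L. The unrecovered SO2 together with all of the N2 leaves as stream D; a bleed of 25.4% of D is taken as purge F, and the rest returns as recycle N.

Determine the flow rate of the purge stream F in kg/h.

269.7 kg/h

N2 enters only via T and leaves only via the purge: 911×0.165 = 0.254×(N2 in D), and the separation unit passes all N2, so N2 in M = N2 in D = 591.79 kg/h.
SO2 in M: m_A = 911×0.835 + (1−0.254)·(1−0.577)·m_A, so m_A = 760.68/0.6844 = 1111.4 kg/h.
D = (1−0.577)×1111.4 + 591.79 = 1061.9 kg/h.
Purge F = 0.254×1061.9 = 269.73 kg/h.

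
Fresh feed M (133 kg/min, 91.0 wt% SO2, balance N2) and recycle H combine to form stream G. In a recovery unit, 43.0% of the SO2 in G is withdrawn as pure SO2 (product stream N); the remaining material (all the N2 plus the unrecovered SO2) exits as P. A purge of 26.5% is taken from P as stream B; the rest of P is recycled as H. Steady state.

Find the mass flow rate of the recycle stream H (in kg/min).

120.5 kg/min

N2 enters only via M and leaves only via the purge: 133×0.090 = 0.265×(N2 in P), and the recovery unit passes all N2, so N2 in G = N2 in P = 45.17 kg/min.
SO2 in G: m_A = 133×0.910 + (1−0.265)·(1−0.430)·m_A, so m_A = 121.03/0.5810 = 208.3 kg/min.
P = (1−0.430)×208.3 + 45.17 = 163.9 kg/min.
Recycle H = (1−0.265)×163.9 = 120.47 kg/min.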